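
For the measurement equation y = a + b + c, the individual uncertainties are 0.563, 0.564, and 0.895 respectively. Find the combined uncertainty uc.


For a sum of independent quantities, uc = sqrt(u1^2 + u2^2 + u3^2).
uc = sqrt(0.563^2 + 0.564^2 + 0.895^2)
uc = sqrt(0.316969 + 0.318096 + 0.801025)
uc = 1.1984

1.1984


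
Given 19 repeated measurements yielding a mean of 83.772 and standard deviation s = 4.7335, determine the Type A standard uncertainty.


The standard uncertainty for Type A evaluation is u = s / sqrt(n).
u = 4.7335 / sqrt(19)
u = 4.7335 / 4.3589
u = 1.0859

1.0859


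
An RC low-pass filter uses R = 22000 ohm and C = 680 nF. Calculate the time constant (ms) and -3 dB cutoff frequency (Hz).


Time constant: tau = R * C.
tau = 22000 * 6.80e-07 = 0.01496 s
tau = 14.96 ms
Cutoff frequency: fc = 1 / (2*pi*R*C).
fc = 1 / (2*pi*0.01496) = 10.64 Hz

tau = 14.96 ms, fc = 10.64 Hz


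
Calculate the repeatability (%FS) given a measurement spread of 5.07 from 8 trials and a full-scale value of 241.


Repeatability = (spread / full scale) * 100%.
R = (5.07 / 241) * 100
R = 2.104 %FS

2.104 %FS


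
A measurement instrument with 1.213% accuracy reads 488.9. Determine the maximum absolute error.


Absolute error = (accuracy% / 100) * reading.
Error = (1.213 / 100) * 488.9
Error = 0.01213 * 488.9
Error = 5.9304

5.9304


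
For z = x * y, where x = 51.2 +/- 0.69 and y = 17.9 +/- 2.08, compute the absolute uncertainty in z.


For a product z = x*y, the relative uncertainty is:
uz/z = sqrt((ux/x)^2 + (uy/y)^2)
Relative uncertainties: ux/x = 0.69/51.2 = 0.013477
uy/y = 2.08/17.9 = 0.116201
z = 51.2 * 17.9 = 916.5
uz = 916.5 * sqrt(0.013477^2 + 0.116201^2) = 107.21

107.21


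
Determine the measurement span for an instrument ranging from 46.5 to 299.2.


Span = upper range - lower range.
Span = 299.2 - (46.5)
Span = 252.7

252.7


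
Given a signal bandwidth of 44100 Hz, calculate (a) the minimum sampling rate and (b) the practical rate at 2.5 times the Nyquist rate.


By Nyquist theorem, fs_min = 2 * fmax.
fs_min = 2 * 44100 = 88200 Hz
Practical rate = 2.5 * fs_min = 2.5 * 88200 = 220500 Hz

fs_min = 88200 Hz, fs_practical = 220500 Hz


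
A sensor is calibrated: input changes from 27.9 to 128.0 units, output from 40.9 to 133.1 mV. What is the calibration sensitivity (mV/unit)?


Sensitivity = (y2 - y1) / (x2 - x1).
S = (133.1 - 40.9) / (128.0 - 27.9)
S = 92.2 / 100.1
S = 0.9211 mV/unit

0.9211 mV/unit


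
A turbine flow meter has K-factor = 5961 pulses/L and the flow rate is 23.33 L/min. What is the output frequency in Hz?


Frequency = K * Q / 60 (converting L/min to L/s).
f = 5961 * 23.33 / 60
f = 139070.13 / 60
f = 2317.84 Hz

2317.84 Hz


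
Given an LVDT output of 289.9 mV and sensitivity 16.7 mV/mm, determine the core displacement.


Displacement = Vout / sensitivity.
d = 289.9 / 16.7
d = 17.359 mm

17.359 mm


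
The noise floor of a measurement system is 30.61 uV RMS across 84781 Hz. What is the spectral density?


Noise spectral density = Vrms / sqrt(BW).
NSD = 30.61 / sqrt(84781)
NSD = 30.61 / 291.1718
NSD = 0.1051 uV/sqrt(Hz)

0.1051 uV/sqrt(Hz)


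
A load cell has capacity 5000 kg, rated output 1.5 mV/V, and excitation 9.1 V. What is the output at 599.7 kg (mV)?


Vout = rated_output * Vex * (load / capacity).
Vout = 1.5 * 9.1 * (599.7 / 5000)
Vout = 1.5 * 9.1 * 0.11994
Vout = 1.637 mV

1.637 mV


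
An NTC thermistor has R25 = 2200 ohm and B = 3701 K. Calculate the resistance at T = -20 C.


NTC thermistor equation: Rt = R25 * exp(B * (1/T - 1/T25)).
T in Kelvin: 253.15 K, T25 = 298.15 K
1/T - 1/T25 = 1/253.15 - 1/298.15 = 0.00059621
B * (1/T - 1/T25) = 3701 * 0.00059621 = 2.2066
Rt = 2200 * exp(2.2066) = 19986.0 ohm

19986.0 ohm


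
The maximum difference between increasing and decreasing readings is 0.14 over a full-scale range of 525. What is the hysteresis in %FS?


Hysteresis = (max difference / full scale) * 100%.
H = (0.14 / 525) * 100
H = 0.027 %FS

0.027 %FS


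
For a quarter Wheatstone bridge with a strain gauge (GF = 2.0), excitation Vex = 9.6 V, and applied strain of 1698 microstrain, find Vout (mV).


Quarter bridge output: Vout = (GF * epsilon * Vex) / 4.
Vout = (2.0 * 1698e-6 * 9.6) / 4
Vout = 0.0326016 / 4 V
Vout = 0.0081504 V = 8.1504 mV

8.1504 mV


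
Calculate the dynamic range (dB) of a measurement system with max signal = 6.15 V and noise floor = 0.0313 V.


Dynamic range = 20 * log10(Vmax / Vnoise).
DR = 20 * log10(6.15 / 0.0313)
DR = 20 * log10(196.49)
DR = 45.87 dB

45.87 dB


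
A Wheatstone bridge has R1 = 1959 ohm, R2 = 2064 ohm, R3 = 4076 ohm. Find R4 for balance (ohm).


At balance: R1*R4 = R2*R3, so R4 = R2*R3/R1.
R4 = 2064 * 4076 / 1959
R4 = 8412864 / 1959
R4 = 4294.47 ohm

4294.47 ohm


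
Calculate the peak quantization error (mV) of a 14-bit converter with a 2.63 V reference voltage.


The maximum quantization error is +/- LSB/2.
LSB = Vref / 2^n = 2.63 / 16384 = 0.00016052 V
Max error = LSB / 2 = 0.00016052 / 2 = 8.026e-05 V
Max error = 0.0803 mV

0.0803 mV


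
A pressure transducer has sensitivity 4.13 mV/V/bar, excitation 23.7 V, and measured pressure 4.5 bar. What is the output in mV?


Output = sensitivity * Vex * P.
Vout = 4.13 * 23.7 * 4.5
Vout = 97.881 * 4.5
Vout = 440.46 mV

440.46 mV


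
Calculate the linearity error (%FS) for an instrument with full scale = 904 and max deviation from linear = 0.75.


Linearity error = (max deviation / full scale) * 100%.
Linearity = (0.75 / 904) * 100
Linearity = 0.083 %FS

0.083 %FS


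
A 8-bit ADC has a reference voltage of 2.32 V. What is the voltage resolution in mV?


The resolution (LSB) of an ADC is Vref / 2^n.
LSB = 2.32 / 2^8
LSB = 2.32 / 256
LSB = 0.0090625 V = 9.0625 mV

9.0625 mV


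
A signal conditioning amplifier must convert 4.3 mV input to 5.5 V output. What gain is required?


Gain = Vout / Vin (converting to same units).
G = 5.5 V / 4.3 mV
G = 5500.0 mV / 4.3 mV
G = 1279.07

1279.07


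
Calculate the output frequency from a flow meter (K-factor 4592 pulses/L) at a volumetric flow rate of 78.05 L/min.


Frequency = K * Q / 60 (converting L/min to L/s).
f = 4592 * 78.05 / 60
f = 358405.6 / 60
f = 5973.43 Hz

5973.43 Hz


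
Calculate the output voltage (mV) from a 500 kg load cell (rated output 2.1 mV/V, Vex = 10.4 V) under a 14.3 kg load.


Vout = rated_output * Vex * (load / capacity).
Vout = 2.1 * 10.4 * (14.3 / 500)
Vout = 2.1 * 10.4 * 0.0286
Vout = 0.625 mV

0.625 mV


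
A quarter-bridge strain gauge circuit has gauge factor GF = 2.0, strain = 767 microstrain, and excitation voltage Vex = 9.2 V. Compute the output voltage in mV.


Quarter bridge output: Vout = (GF * epsilon * Vex) / 4.
Vout = (2.0 * 767e-6 * 9.2) / 4
Vout = 0.0141128 / 4 V
Vout = 0.0035282 V = 3.5282 mV

3.5282 mV


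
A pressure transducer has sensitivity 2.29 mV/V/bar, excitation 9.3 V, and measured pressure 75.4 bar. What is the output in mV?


Output = sensitivity * Vex * P.
Vout = 2.29 * 9.3 * 75.4
Vout = 21.297 * 75.4
Vout = 1605.79 mV

1605.79 mV


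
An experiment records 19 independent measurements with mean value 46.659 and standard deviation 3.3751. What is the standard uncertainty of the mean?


The standard uncertainty for Type A evaluation is u = s / sqrt(n).
u = 3.3751 / sqrt(19)
u = 3.3751 / 4.3589
u = 0.7743

0.7743


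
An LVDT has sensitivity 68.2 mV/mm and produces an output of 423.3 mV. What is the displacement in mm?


Displacement = Vout / sensitivity.
d = 423.3 / 68.2
d = 6.207 mm

6.207 mm


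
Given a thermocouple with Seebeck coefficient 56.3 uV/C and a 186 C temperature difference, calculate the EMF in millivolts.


The thermocouple output V = sensitivity * dT.
V = 56.3 uV/C * 186 C
V = 10471.8 uV
V = 10.472 mV

10.472 mV


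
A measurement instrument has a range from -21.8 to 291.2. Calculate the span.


Span = upper range - lower range.
Span = 291.2 - (-21.8)
Span = 313.0

313.0


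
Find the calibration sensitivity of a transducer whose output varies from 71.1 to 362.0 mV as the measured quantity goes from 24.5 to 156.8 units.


Sensitivity = (y2 - y1) / (x2 - x1).
S = (362.0 - 71.1) / (156.8 - 24.5)
S = 290.9 / 132.3
S = 2.1988 mV/unit

2.1988 mV/unit


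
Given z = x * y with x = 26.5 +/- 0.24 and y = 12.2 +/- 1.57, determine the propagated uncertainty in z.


For a product z = x*y, the relative uncertainty is:
uz/z = sqrt((ux/x)^2 + (uy/y)^2)
Relative uncertainties: ux/x = 0.24/26.5 = 0.009057
uy/y = 1.57/12.2 = 0.128689
z = 26.5 * 12.2 = 323.3
uz = 323.3 * sqrt(0.009057^2 + 0.128689^2) = 41.708

41.708


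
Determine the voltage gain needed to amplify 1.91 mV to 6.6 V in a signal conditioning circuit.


Gain = Vout / Vin (converting to same units).
G = 6.6 V / 1.91 mV
G = 6600.0 mV / 1.91 mV
G = 3455.5

3455.5


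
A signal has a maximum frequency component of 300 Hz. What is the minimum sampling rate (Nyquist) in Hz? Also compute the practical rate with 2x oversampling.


By Nyquist theorem, fs_min = 2 * fmax.
fs_min = 2 * 300 = 600 Hz
Practical rate = 2 * fs_min = 2 * 600 = 1200 Hz

fs_min = 600 Hz, fs_practical = 1200 Hz


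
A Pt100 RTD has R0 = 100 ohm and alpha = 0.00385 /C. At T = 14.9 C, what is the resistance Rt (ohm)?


The RTD equation: Rt = R0 * (1 + alpha * T).
Rt = 100 * (1 + 0.00385 * 14.9)
Rt = 100 * (1 + 0.057365)
Rt = 100 * 1.057365
Rt = 105.737 ohm

105.737 ohm


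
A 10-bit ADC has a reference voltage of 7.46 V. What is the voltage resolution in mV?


The resolution (LSB) of an ADC is Vref / 2^n.
LSB = 7.46 / 2^10
LSB = 7.46 / 1024
LSB = 0.00728516 V = 7.28515625 mV

7.28515625 mV


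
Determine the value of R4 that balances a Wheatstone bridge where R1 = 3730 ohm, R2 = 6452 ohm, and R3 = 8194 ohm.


At balance: R1*R4 = R2*R3, so R4 = R2*R3/R1.
R4 = 6452 * 8194 / 3730
R4 = 52867688 / 3730
R4 = 14173.64 ohm

14173.64 ohm


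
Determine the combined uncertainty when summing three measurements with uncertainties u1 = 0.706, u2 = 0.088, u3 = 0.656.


For a sum of independent quantities, uc = sqrt(u1^2 + u2^2 + u3^2).
uc = sqrt(0.706^2 + 0.088^2 + 0.656^2)
uc = sqrt(0.498436 + 0.007744 + 0.430336)
uc = 0.9677

0.9677


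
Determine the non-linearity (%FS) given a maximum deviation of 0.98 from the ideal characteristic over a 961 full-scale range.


Linearity error = (max deviation / full scale) * 100%.
Linearity = (0.98 / 961) * 100
Linearity = 0.102 %FS

0.102 %FS


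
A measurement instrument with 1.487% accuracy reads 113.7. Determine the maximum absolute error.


Absolute error = (accuracy% / 100) * reading.
Error = (1.487 / 100) * 113.7
Error = 0.01487 * 113.7
Error = 1.6907

1.6907


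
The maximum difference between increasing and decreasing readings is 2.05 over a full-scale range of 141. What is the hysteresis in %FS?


Hysteresis = (max difference / full scale) * 100%.
H = (2.05 / 141) * 100
H = 1.454 %FS

1.454 %FS


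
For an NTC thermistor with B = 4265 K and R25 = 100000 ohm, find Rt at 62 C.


NTC thermistor equation: Rt = R25 * exp(B * (1/T - 1/T25)).
T in Kelvin: 335.15 K, T25 = 298.15 K
1/T - 1/T25 = 1/335.15 - 1/298.15 = -0.00037028
B * (1/T - 1/T25) = 4265 * -0.00037028 = -1.5792
Rt = 100000 * exp(-1.5792) = 20613.3 ohm

20613.3 ohm


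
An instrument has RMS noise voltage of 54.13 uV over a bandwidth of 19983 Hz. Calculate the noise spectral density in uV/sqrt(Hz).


Noise spectral density = Vrms / sqrt(BW).
NSD = 54.13 / sqrt(19983)
NSD = 54.13 / 141.3612
NSD = 0.3829 uV/sqrt(Hz)

0.3829 uV/sqrt(Hz)


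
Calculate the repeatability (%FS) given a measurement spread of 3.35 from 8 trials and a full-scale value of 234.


Repeatability = (spread / full scale) * 100%.
R = (3.35 / 234) * 100
R = 1.432 %FS

1.432 %FS


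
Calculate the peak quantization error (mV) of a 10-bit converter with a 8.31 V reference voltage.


The maximum quantization error is +/- LSB/2.
LSB = Vref / 2^n = 8.31 / 1024 = 0.00811523 V
Max error = LSB / 2 = 0.00811523 / 2 = 0.00405762 V
Max error = 4.0576 mV

4.0576 mV


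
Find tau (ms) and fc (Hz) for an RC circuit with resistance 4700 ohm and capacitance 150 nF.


Time constant: tau = R * C.
tau = 4700 * 1.50e-07 = 0.000705 s
tau = 0.705 ms
Cutoff frequency: fc = 1 / (2*pi*R*C).
fc = 1 / (2*pi*0.000705) = 225.75 Hz

tau = 0.705 ms, fc = 225.75 Hz


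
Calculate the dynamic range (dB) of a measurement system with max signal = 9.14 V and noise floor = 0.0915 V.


Dynamic range = 20 * log10(Vmax / Vnoise).
DR = 20 * log10(9.14 / 0.0915)
DR = 20 * log10(99.89)
DR = 39.99 dB

39.99 dB


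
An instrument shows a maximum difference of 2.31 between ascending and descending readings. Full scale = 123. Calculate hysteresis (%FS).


Hysteresis = (max difference / full scale) * 100%.
H = (2.31 / 123) * 100
H = 1.878 %FS

1.878 %FS


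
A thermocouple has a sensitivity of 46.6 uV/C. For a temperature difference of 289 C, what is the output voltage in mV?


The thermocouple output V = sensitivity * dT.
V = 46.6 uV/C * 289 C
V = 13467.4 uV
V = 13.467 mV

13.467 mV


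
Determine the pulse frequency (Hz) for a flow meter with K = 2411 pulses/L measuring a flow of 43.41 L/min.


Frequency = K * Q / 60 (converting L/min to L/s).
f = 2411 * 43.41 / 60
f = 104661.51 / 60
f = 1744.36 Hz

1744.36 Hz


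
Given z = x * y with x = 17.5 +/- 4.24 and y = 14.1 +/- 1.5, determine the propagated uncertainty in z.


For a product z = x*y, the relative uncertainty is:
uz/z = sqrt((ux/x)^2 + (uy/y)^2)
Relative uncertainties: ux/x = 4.24/17.5 = 0.242286
uy/y = 1.5/14.1 = 0.106383
z = 17.5 * 14.1 = 246.8
uz = 246.8 * sqrt(0.242286^2 + 0.106383^2) = 65.293

65.293


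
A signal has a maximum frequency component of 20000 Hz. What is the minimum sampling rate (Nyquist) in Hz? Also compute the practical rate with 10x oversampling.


By Nyquist theorem, fs_min = 2 * fmax.
fs_min = 2 * 20000 = 40000 Hz
Practical rate = 10 * fs_min = 10 * 40000 = 400000 Hz

fs_min = 40000 Hz, fs_practical = 400000 Hz


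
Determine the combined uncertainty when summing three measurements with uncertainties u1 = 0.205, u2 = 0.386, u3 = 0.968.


For a sum of independent quantities, uc = sqrt(u1^2 + u2^2 + u3^2).
uc = sqrt(0.205^2 + 0.386^2 + 0.968^2)
uc = sqrt(0.042025 + 0.148996 + 0.937024)
uc = 1.0621

1.0621


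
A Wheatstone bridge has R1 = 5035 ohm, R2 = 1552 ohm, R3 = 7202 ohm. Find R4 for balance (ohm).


At balance: R1*R4 = R2*R3, so R4 = R2*R3/R1.
R4 = 1552 * 7202 / 5035
R4 = 11177504 / 5035
R4 = 2219.96 ohm

2219.96 ohm


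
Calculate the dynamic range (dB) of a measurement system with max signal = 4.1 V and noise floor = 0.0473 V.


Dynamic range = 20 * log10(Vmax / Vnoise).
DR = 20 * log10(4.1 / 0.0473)
DR = 20 * log10(86.68)
DR = 38.76 dB

38.76 dB


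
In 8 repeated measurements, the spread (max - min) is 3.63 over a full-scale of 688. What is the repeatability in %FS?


Repeatability = (spread / full scale) * 100%.
R = (3.63 / 688) * 100
R = 0.528 %FS

0.528 %FS


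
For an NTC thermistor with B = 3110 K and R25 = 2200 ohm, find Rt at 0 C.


NTC thermistor equation: Rt = R25 * exp(B * (1/T - 1/T25)).
T in Kelvin: 273.15 K, T25 = 298.15 K
1/T - 1/T25 = 1/273.15 - 1/298.15 = 0.00030698
B * (1/T - 1/T25) = 3110 * 0.00030698 = 0.9547
Rt = 2200 * exp(0.9547) = 5715.3 ohm

5715.3 ohm


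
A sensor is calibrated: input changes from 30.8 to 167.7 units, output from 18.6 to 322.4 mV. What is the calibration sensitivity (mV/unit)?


Sensitivity = (y2 - y1) / (x2 - x1).
S = (322.4 - 18.6) / (167.7 - 30.8)
S = 303.8 / 136.9
S = 2.2191 mV/unit

2.2191 mV/unit


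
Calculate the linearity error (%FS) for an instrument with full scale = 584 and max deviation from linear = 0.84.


Linearity error = (max deviation / full scale) * 100%.
Linearity = (0.84 / 584) * 100
Linearity = 0.144 %FS

0.144 %FS


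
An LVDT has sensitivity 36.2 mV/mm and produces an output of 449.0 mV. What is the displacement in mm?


Displacement = Vout / sensitivity.
d = 449.0 / 36.2
d = 12.403 mm

12.403 mm


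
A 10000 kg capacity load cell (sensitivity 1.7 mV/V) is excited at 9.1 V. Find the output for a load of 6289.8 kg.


Vout = rated_output * Vex * (load / capacity).
Vout = 1.7 * 9.1 * (6289.8 / 10000)
Vout = 1.7 * 9.1 * 0.62898
Vout = 9.73 mV

9.73 mV


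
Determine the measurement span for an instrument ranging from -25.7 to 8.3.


Span = upper range - lower range.
Span = 8.3 - (-25.7)
Span = 34.0

34.0


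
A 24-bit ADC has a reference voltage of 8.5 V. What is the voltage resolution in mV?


The resolution (LSB) of an ADC is Vref / 2^n.
LSB = 8.5 / 2^24
LSB = 8.5 / 16777216
LSB = 5.1e-07 V = 0.00050664 mV

0.00050664 mV


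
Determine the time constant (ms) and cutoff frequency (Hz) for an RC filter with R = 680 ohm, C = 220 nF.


Time constant: tau = R * C.
tau = 680 * 2.20e-07 = 0.0001496 s
tau = 0.1496 ms
Cutoff frequency: fc = 1 / (2*pi*R*C).
fc = 1 / (2*pi*0.0001496) = 1063.87 Hz

tau = 0.1496 ms, fc = 1063.87 Hz


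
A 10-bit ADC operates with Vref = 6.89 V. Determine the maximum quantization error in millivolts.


The maximum quantization error is +/- LSB/2.
LSB = Vref / 2^n = 6.89 / 1024 = 0.00672852 V
Max error = LSB / 2 = 0.00672852 / 2 = 0.00336426 V
Max error = 3.3643 mV

3.3643 mV


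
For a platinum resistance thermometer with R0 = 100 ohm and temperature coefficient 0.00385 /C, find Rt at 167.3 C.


The RTD equation: Rt = R0 * (1 + alpha * T).
Rt = 100 * (1 + 0.00385 * 167.3)
Rt = 100 * (1 + 0.644105)
Rt = 100 * 1.644105
Rt = 164.411 ohm

164.411 ohm


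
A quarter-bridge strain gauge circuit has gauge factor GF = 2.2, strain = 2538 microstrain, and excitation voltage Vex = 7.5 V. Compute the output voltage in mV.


Quarter bridge output: Vout = (GF * epsilon * Vex) / 4.
Vout = (2.2 * 2538e-6 * 7.5) / 4
Vout = 0.041877 / 4 V
Vout = 0.01046925 V = 10.4693 mV

10.4693 mV


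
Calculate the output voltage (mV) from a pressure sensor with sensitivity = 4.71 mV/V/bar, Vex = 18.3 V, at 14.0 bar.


Output = sensitivity * Vex * P.
Vout = 4.71 * 18.3 * 14.0
Vout = 86.193 * 14.0
Vout = 1206.7 mV

1206.7 mV


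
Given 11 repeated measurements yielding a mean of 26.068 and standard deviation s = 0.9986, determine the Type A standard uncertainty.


The standard uncertainty for Type A evaluation is u = s / sqrt(n).
u = 0.9986 / sqrt(11)
u = 0.9986 / 3.3166
u = 0.3011

0.3011


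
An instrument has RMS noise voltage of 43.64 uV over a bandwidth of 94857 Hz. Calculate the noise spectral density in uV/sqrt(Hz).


Noise spectral density = Vrms / sqrt(BW).
NSD = 43.64 / sqrt(94857)
NSD = 43.64 / 307.9886
NSD = 0.1417 uV/sqrt(Hz)

0.1417 uV/sqrt(Hz)


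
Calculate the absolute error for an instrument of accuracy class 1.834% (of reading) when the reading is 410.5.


Absolute error = (accuracy% / 100) * reading.
Error = (1.834 / 100) * 410.5
Error = 0.01834 * 410.5
Error = 7.5286

7.5286


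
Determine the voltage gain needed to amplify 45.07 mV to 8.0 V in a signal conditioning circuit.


Gain = Vout / Vin (converting to same units).
G = 8.0 V / 45.07 mV
G = 8000.0 mV / 45.07 mV
G = 177.5

177.5


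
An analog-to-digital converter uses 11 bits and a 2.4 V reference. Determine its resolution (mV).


The resolution (LSB) of an ADC is Vref / 2^n.
LSB = 2.4 / 2^11
LSB = 2.4 / 2048
LSB = 0.00117187 V = 1.171875 mV

1.171875 mV


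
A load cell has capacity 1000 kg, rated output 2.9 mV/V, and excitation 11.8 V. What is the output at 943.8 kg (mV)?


Vout = rated_output * Vex * (load / capacity).
Vout = 2.9 * 11.8 * (943.8 / 1000)
Vout = 2.9 * 11.8 * 0.9438
Vout = 32.297 mV

32.297 mV


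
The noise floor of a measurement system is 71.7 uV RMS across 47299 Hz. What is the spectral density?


Noise spectral density = Vrms / sqrt(BW).
NSD = 71.7 / sqrt(47299)
NSD = 71.7 / 217.4833
NSD = 0.3297 uV/sqrt(Hz)

0.3297 uV/sqrt(Hz)


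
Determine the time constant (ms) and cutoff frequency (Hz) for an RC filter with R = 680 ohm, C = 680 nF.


Time constant: tau = R * C.
tau = 680 * 6.80e-07 = 0.0004624 s
tau = 0.4624 ms
Cutoff frequency: fc = 1 / (2*pi*R*C).
fc = 1 / (2*pi*0.0004624) = 344.19 Hz

tau = 0.4624 ms, fc = 344.19 Hz


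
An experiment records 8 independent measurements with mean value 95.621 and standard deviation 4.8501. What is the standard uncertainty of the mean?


The standard uncertainty for Type A evaluation is u = s / sqrt(n).
u = 4.8501 / sqrt(8)
u = 4.8501 / 2.8284
u = 1.7148

1.7148


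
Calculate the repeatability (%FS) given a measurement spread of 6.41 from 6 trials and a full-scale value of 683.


Repeatability = (spread / full scale) * 100%.
R = (6.41 / 683) * 100
R = 0.939 %FS

0.939 %FS


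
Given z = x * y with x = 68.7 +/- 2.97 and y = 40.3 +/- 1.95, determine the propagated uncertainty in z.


For a product z = x*y, the relative uncertainty is:
uz/z = sqrt((ux/x)^2 + (uy/y)^2)
Relative uncertainties: ux/x = 2.97/68.7 = 0.043231
uy/y = 1.95/40.3 = 0.048387
z = 68.7 * 40.3 = 2768.6
uz = 2768.6 * sqrt(0.043231^2 + 0.048387^2) = 179.646

179.646


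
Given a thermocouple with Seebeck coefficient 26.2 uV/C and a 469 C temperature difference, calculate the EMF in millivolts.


The thermocouple output V = sensitivity * dT.
V = 26.2 uV/C * 469 C
V = 12287.8 uV
V = 12.288 mV

12.288 mV


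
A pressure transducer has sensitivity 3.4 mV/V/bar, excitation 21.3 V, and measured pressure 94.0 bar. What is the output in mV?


Output = sensitivity * Vex * P.
Vout = 3.4 * 21.3 * 94.0
Vout = 72.42 * 94.0
Vout = 6807.48 mV

6807.48 mV


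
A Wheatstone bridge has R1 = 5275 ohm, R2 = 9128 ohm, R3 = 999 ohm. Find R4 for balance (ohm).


At balance: R1*R4 = R2*R3, so R4 = R2*R3/R1.
R4 = 9128 * 999 / 5275
R4 = 9118872 / 5275
R4 = 1728.7 ohm

1728.7 ohm


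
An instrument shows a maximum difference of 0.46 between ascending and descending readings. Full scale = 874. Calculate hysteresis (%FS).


Hysteresis = (max difference / full scale) * 100%.
H = (0.46 / 874) * 100
H = 0.053 %FS

0.053 %FS


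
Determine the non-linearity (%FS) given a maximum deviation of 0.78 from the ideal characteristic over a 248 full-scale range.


Linearity error = (max deviation / full scale) * 100%.
Linearity = (0.78 / 248) * 100
Linearity = 0.315 %FS

0.315 %FS


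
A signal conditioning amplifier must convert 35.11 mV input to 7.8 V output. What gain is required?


Gain = Vout / Vin (converting to same units).
G = 7.8 V / 35.11 mV
G = 7800.0 mV / 35.11 mV
G = 222.16

222.16


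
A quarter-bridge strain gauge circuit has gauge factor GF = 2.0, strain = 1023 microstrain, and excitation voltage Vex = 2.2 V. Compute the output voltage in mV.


Quarter bridge output: Vout = (GF * epsilon * Vex) / 4.
Vout = (2.0 * 1023e-6 * 2.2) / 4
Vout = 0.0045012 / 4 V
Vout = 0.0011253 V = 1.1253 mV

1.1253 mV


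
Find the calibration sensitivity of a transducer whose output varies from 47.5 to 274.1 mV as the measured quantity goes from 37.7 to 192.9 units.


Sensitivity = (y2 - y1) / (x2 - x1).
S = (274.1 - 47.5) / (192.9 - 37.7)
S = 226.6 / 155.2
S = 1.4601 mV/unit

1.4601 mV/unit


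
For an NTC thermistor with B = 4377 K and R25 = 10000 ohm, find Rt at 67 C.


NTC thermistor equation: Rt = R25 * exp(B * (1/T - 1/T25)).
T in Kelvin: 340.15 K, T25 = 298.15 K
1/T - 1/T25 = 1/340.15 - 1/298.15 = -0.00041414
B * (1/T - 1/T25) = 4377 * -0.00041414 = -1.8127
Rt = 10000 * exp(-1.8127) = 1632.2 ohm

1632.2 ohm


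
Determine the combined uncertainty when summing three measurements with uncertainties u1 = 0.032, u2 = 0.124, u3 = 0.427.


For a sum of independent quantities, uc = sqrt(u1^2 + u2^2 + u3^2).
uc = sqrt(0.032^2 + 0.124^2 + 0.427^2)
uc = sqrt(0.001024 + 0.015376 + 0.182329)
uc = 0.4458

0.4458


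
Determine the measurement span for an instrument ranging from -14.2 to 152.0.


Span = upper range - lower range.
Span = 152.0 - (-14.2)
Span = 166.2

166.2


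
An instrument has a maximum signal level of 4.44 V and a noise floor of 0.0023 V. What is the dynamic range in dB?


Dynamic range = 20 * log10(Vmax / Vnoise).
DR = 20 * log10(4.44 / 0.0023)
DR = 20 * log10(1930.43)
DR = 65.71 dB

65.71 dB


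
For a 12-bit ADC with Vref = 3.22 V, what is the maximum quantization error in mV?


The maximum quantization error is +/- LSB/2.
LSB = Vref / 2^n = 3.22 / 4096 = 0.00078613 V
Max error = LSB / 2 = 0.00078613 / 2 = 0.00039307 V
Max error = 0.3931 mV

0.3931 mV


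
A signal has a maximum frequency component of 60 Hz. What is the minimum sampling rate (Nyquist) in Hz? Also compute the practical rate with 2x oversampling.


By Nyquist theorem, fs_min = 2 * fmax.
fs_min = 2 * 60 = 120 Hz
Practical rate = 2 * fs_min = 2 * 120 = 240 Hz

fs_min = 120 Hz, fs_practical = 240 Hz


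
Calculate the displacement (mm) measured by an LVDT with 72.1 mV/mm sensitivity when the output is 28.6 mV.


Displacement = Vout / sensitivity.
d = 28.6 / 72.1
d = 0.397 mm

0.397 mm


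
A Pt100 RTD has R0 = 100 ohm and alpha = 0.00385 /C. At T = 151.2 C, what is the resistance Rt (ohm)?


The RTD equation: Rt = R0 * (1 + alpha * T).
Rt = 100 * (1 + 0.00385 * 151.2)
Rt = 100 * (1 + 0.58212)
Rt = 100 * 1.58212
Rt = 158.212 ohm

158.212 ohm


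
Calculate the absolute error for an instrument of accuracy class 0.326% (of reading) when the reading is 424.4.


Absolute error = (accuracy% / 100) * reading.
Error = (0.326 / 100) * 424.4
Error = 0.00326 * 424.4
Error = 1.3835

1.3835


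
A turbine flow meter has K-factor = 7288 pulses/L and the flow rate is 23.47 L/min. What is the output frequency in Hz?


Frequency = K * Q / 60 (converting L/min to L/s).
f = 7288 * 23.47 / 60
f = 171049.36 / 60
f = 2850.82 Hz

2850.82 Hz


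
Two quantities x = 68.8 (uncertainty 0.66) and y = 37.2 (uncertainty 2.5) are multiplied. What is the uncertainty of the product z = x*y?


For a product z = x*y, the relative uncertainty is:
uz/z = sqrt((ux/x)^2 + (uy/y)^2)
Relative uncertainties: ux/x = 0.66/68.8 = 0.009593
uy/y = 2.5/37.2 = 0.067204
z = 68.8 * 37.2 = 2559.4
uz = 2559.4 * sqrt(0.009593^2 + 0.067204^2) = 173.743

173.743


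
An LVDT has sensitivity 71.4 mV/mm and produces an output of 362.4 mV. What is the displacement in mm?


Displacement = Vout / sensitivity.
d = 362.4 / 71.4
d = 5.076 mm

5.076 mm


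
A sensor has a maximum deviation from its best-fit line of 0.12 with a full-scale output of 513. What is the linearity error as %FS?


Linearity error = (max deviation / full scale) * 100%.
Linearity = (0.12 / 513) * 100
Linearity = 0.023 %FS

0.023 %FS


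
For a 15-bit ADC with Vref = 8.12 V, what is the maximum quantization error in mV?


The maximum quantization error is +/- LSB/2.
LSB = Vref / 2^n = 8.12 / 32768 = 0.0002478 V
Max error = LSB / 2 = 0.0002478 / 2 = 0.0001239 V
Max error = 0.1239 mV

0.1239 mV


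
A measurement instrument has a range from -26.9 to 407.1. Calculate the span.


Span = upper range - lower range.
Span = 407.1 - (-26.9)
Span = 434.0

434.0


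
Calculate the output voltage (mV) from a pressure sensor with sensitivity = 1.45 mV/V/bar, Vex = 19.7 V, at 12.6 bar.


Output = sensitivity * Vex * P.
Vout = 1.45 * 19.7 * 12.6
Vout = 28.565 * 12.6
Vout = 359.92 mV

359.92 mV


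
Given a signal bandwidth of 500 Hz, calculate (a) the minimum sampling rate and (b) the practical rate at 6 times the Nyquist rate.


By Nyquist theorem, fs_min = 2 * fmax.
fs_min = 2 * 500 = 1000 Hz
Practical rate = 6 * fs_min = 6 * 1000 = 6000 Hz

fs_min = 1000 Hz, fs_practical = 6000 Hz


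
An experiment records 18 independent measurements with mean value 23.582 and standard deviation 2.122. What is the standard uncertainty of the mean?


The standard uncertainty for Type A evaluation is u = s / sqrt(n).
u = 2.122 / sqrt(18)
u = 2.122 / 4.2426
u = 0.5002

0.5002


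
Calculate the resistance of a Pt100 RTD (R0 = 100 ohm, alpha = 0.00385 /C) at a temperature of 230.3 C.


The RTD equation: Rt = R0 * (1 + alpha * T).
Rt = 100 * (1 + 0.00385 * 230.3)
Rt = 100 * (1 + 0.886655)
Rt = 100 * 1.886655
Rt = 188.666 ohm

188.666 ohm


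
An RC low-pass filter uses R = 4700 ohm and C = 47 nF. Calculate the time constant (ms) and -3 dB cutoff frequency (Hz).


Time constant: tau = R * C.
tau = 4700 * 4.70e-08 = 0.0002209 s
tau = 0.2209 ms
Cutoff frequency: fc = 1 / (2*pi*R*C).
fc = 1 / (2*pi*0.0002209) = 720.48 Hz

tau = 0.2209 ms, fc = 720.48 Hz


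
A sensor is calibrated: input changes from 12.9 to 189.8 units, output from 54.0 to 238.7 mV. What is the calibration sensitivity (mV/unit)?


Sensitivity = (y2 - y1) / (x2 - x1).
S = (238.7 - 54.0) / (189.8 - 12.9)
S = 184.7 / 176.9
S = 1.0441 mV/unit

1.0441 mV/unit


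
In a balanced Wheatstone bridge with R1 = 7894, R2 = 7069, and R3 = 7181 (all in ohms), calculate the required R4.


At balance: R1*R4 = R2*R3, so R4 = R2*R3/R1.
R4 = 7069 * 7181 / 7894
R4 = 50762489 / 7894
R4 = 6430.52 ohm

6430.52 ohm


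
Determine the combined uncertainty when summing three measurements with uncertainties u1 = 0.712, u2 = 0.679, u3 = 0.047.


For a sum of independent quantities, uc = sqrt(u1^2 + u2^2 + u3^2).
uc = sqrt(0.712^2 + 0.679^2 + 0.047^2)
uc = sqrt(0.506944 + 0.461041 + 0.002209)
uc = 0.985

0.985


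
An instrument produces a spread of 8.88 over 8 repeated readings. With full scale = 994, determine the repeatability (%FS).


Repeatability = (spread / full scale) * 100%.
R = (8.88 / 994) * 100
R = 0.893 %FS

0.893 %FS


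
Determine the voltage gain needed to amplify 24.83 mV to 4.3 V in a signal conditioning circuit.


Gain = Vout / Vin (converting to same units).
G = 4.3 V / 24.83 mV
G = 4300.0 mV / 24.83 mV
G = 173.18

173.18


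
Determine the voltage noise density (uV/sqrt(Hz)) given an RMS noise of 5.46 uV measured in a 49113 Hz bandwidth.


Noise spectral density = Vrms / sqrt(BW).
NSD = 5.46 / sqrt(49113)
NSD = 5.46 / 221.6145
NSD = 0.0246 uV/sqrt(Hz)

0.0246 uV/sqrt(Hz)


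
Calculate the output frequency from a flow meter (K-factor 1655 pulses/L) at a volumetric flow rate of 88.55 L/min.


Frequency = K * Q / 60 (converting L/min to L/s).
f = 1655 * 88.55 / 60
f = 146550.25 / 60
f = 2442.5 Hz

2442.5 Hz


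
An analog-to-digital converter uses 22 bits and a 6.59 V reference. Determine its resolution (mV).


The resolution (LSB) of an ADC is Vref / 2^n.
LSB = 6.59 / 2^22
LSB = 6.59 / 4194304
LSB = 1.57e-06 V = 0.00157118 mV

0.00157118 mV


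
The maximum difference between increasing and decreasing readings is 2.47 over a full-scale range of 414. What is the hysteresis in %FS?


Hysteresis = (max difference / full scale) * 100%.
H = (2.47 / 414) * 100
H = 0.597 %FS

0.597 %FS


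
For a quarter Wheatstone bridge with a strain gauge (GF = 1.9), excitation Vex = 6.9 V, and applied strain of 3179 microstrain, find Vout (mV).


Quarter bridge output: Vout = (GF * epsilon * Vex) / 4.
Vout = (1.9 * 3179e-6 * 6.9) / 4
Vout = 0.04167669 / 4 V
Vout = 0.01041917 V = 10.4192 mV

10.4192 mV


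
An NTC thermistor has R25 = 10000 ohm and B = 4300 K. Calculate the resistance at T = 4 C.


NTC thermistor equation: Rt = R25 * exp(B * (1/T - 1/T25)).
T in Kelvin: 277.15 K, T25 = 298.15 K
1/T - 1/T25 = 1/277.15 - 1/298.15 = 0.00025414
B * (1/T - 1/T25) = 4300 * 0.00025414 = 1.0928
Rt = 10000 * exp(1.0928) = 29825.9 ohm

29825.9 ohm


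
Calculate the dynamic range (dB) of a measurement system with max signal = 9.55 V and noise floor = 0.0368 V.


Dynamic range = 20 * log10(Vmax / Vnoise).
DR = 20 * log10(9.55 / 0.0368)
DR = 20 * log10(259.51)
DR = 48.28 dB

48.28 dB


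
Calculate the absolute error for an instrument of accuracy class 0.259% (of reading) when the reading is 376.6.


Absolute error = (accuracy% / 100) * reading.
Error = (0.259 / 100) * 376.6
Error = 0.00259 * 376.6
Error = 0.9754

0.9754


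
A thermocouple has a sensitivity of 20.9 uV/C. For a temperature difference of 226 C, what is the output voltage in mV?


The thermocouple output V = sensitivity * dT.
V = 20.9 uV/C * 226 C
V = 4723.4 uV
V = 4.723 mV

4.723 mV


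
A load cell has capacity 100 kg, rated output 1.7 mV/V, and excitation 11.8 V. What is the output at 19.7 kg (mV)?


Vout = rated_output * Vex * (load / capacity).
Vout = 1.7 * 11.8 * (19.7 / 100)
Vout = 1.7 * 11.8 * 0.197
Vout = 3.952 mV

3.952 mV


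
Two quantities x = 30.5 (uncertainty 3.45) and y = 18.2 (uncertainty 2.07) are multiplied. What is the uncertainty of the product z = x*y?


For a product z = x*y, the relative uncertainty is:
uz/z = sqrt((ux/x)^2 + (uy/y)^2)
Relative uncertainties: ux/x = 3.45/30.5 = 0.113115
uy/y = 2.07/18.2 = 0.113736
z = 30.5 * 18.2 = 555.1
uz = 555.1 * sqrt(0.113115^2 + 0.113736^2) = 89.043

89.043


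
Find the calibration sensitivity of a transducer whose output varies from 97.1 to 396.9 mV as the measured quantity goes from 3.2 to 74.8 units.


Sensitivity = (y2 - y1) / (x2 - x1).
S = (396.9 - 97.1) / (74.8 - 3.2)
S = 299.8 / 71.6
S = 4.1872 mV/unit

4.1872 mV/unit


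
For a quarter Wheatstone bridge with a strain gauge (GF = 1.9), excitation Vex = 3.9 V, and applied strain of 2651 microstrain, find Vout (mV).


Quarter bridge output: Vout = (GF * epsilon * Vex) / 4.
Vout = (1.9 * 2651e-6 * 3.9) / 4
Vout = 0.01964391 / 4 V
Vout = 0.00491098 V = 4.911 mV

4.911 mV


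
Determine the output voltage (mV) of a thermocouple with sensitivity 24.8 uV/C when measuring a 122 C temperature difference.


The thermocouple output V = sensitivity * dT.
V = 24.8 uV/C * 122 C
V = 3025.6 uV
V = 3.026 mV

3.026 mV


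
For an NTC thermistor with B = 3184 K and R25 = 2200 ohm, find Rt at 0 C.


NTC thermistor equation: Rt = R25 * exp(B * (1/T - 1/T25)).
T in Kelvin: 273.15 K, T25 = 298.15 K
1/T - 1/T25 = 1/273.15 - 1/298.15 = 0.00030698
B * (1/T - 1/T25) = 3184 * 0.00030698 = 0.9774
Rt = 2200 * exp(0.9774) = 5846.6 ohm

5846.6 ohm


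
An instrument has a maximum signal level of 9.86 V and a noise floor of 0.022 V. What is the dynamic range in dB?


Dynamic range = 20 * log10(Vmax / Vnoise).
DR = 20 * log10(9.86 / 0.022)
DR = 20 * log10(448.18)
DR = 53.03 dB

53.03 dB


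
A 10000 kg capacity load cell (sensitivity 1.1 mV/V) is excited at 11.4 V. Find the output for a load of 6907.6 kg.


Vout = rated_output * Vex * (load / capacity).
Vout = 1.1 * 11.4 * (6907.6 / 10000)
Vout = 1.1 * 11.4 * 0.69076
Vout = 8.662 mV

8.662 mV


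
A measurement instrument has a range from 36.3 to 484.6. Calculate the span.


Span = upper range - lower range.
Span = 484.6 - (36.3)
Span = 448.3

448.3


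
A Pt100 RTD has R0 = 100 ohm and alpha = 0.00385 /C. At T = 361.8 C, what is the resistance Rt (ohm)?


The RTD equation: Rt = R0 * (1 + alpha * T).
Rt = 100 * (1 + 0.00385 * 361.8)
Rt = 100 * (1 + 1.39293)
Rt = 100 * 2.39293
Rt = 239.293 ohm

239.293 ohm


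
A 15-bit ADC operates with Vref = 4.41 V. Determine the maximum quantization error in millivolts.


The maximum quantization error is +/- LSB/2.
LSB = Vref / 2^n = 4.41 / 32768 = 0.00013458 V
Max error = LSB / 2 = 0.00013458 / 2 = 6.729e-05 V
Max error = 0.0673 mV

0.0673 mV


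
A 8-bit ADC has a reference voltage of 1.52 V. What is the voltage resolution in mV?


The resolution (LSB) of an ADC is Vref / 2^n.
LSB = 1.52 / 2^8
LSB = 1.52 / 256
LSB = 0.0059375 V = 5.9375 mV

5.9375 mV


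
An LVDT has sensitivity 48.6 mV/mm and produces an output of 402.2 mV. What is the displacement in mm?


Displacement = Vout / sensitivity.
d = 402.2 / 48.6
d = 8.276 mm

8.276 mm


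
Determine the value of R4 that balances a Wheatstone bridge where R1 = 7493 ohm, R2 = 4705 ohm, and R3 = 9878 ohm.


At balance: R1*R4 = R2*R3, so R4 = R2*R3/R1.
R4 = 4705 * 9878 / 7493
R4 = 46475990 / 7493
R4 = 6202.59 ohm

6202.59 ohm


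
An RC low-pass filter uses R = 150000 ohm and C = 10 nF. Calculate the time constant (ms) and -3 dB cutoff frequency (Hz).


Time constant: tau = R * C.
tau = 150000 * 1.00e-08 = 0.0015 s
tau = 1.5 ms
Cutoff frequency: fc = 1 / (2*pi*R*C).
fc = 1 / (2*pi*0.0015) = 106.1 Hz

tau = 1.5 ms, fc = 106.1 Hz


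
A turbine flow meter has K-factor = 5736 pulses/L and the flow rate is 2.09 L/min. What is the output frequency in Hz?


Frequency = K * Q / 60 (converting L/min to L/s).
f = 5736 * 2.09 / 60
f = 11988.24 / 60
f = 199.8 Hz

199.8 Hz


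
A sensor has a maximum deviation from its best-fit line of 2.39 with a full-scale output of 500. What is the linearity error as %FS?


Linearity error = (max deviation / full scale) * 100%.
Linearity = (2.39 / 500) * 100
Linearity = 0.478 %FS

0.478 %FS


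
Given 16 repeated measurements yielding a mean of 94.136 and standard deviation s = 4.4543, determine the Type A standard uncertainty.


The standard uncertainty for Type A evaluation is u = s / sqrt(n).
u = 4.4543 / sqrt(16)
u = 4.4543 / 4.0
u = 1.1136

1.1136


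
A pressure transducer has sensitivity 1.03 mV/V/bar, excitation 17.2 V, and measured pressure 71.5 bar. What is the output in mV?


Output = sensitivity * Vex * P.
Vout = 1.03 * 17.2 * 71.5
Vout = 17.716 * 71.5
Vout = 1266.69 mV

1266.69 mV


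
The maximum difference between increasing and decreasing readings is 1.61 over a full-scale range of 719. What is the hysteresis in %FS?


Hysteresis = (max difference / full scale) * 100%.
H = (1.61 / 719) * 100
H = 0.224 %FS

0.224 %FS


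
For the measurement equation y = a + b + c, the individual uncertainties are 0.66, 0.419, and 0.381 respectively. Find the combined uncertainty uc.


For a sum of independent quantities, uc = sqrt(u1^2 + u2^2 + u3^2).
uc = sqrt(0.66^2 + 0.419^2 + 0.381^2)
uc = sqrt(0.4356 + 0.175561 + 0.145161)
uc = 0.8697

0.8697


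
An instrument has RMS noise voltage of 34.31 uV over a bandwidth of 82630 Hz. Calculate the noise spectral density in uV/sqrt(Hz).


Noise spectral density = Vrms / sqrt(BW).
NSD = 34.31 / sqrt(82630)
NSD = 34.31 / 287.4543
NSD = 0.1194 uV/sqrt(Hz)

0.1194 uV/sqrt(Hz)


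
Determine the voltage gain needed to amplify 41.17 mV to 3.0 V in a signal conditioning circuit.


Gain = Vout / Vin (converting to same units).
G = 3.0 V / 41.17 mV
G = 3000.0 mV / 41.17 mV
G = 72.87

72.87


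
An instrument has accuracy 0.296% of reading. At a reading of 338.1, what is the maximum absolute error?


Absolute error = (accuracy% / 100) * reading.
Error = (0.296 / 100) * 338.1
Error = 0.00296 * 338.1
Error = 1.0008

1.0008


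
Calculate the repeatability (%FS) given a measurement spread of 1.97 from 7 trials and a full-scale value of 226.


Repeatability = (spread / full scale) * 100%.
R = (1.97 / 226) * 100
R = 0.872 %FS

0.872 %FS


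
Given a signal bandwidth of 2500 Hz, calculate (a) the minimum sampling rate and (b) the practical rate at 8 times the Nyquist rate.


By Nyquist theorem, fs_min = 2 * fmax.
fs_min = 2 * 2500 = 5000 Hz
Practical rate = 8 * fs_min = 8 * 5000 = 40000 Hz

fs_min = 5000 Hz, fs_practical = 40000 Hz


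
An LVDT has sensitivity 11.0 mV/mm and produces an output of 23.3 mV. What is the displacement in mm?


Displacement = Vout / sensitivity.
d = 23.3 / 11.0
d = 2.118 mm

2.118 mm


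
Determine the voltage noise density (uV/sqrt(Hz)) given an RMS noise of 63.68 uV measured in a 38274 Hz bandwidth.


Noise spectral density = Vrms / sqrt(BW).
NSD = 63.68 / sqrt(38274)
NSD = 63.68 / 195.6374
NSD = 0.3255 uV/sqrt(Hz)

0.3255 uV/sqrt(Hz)


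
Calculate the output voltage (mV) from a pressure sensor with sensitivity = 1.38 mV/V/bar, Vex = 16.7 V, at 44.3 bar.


Output = sensitivity * Vex * P.
Vout = 1.38 * 16.7 * 44.3
Vout = 23.046 * 44.3
Vout = 1020.94 mV

1020.94 mV
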